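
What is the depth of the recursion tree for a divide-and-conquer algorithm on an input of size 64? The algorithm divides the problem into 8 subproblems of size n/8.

For divide and conquer with division factor 8:

Problem sizes at each level:
Level 0: 64
Level 1: 8
Level 2: 1

The root is level 0 and the size-1 base case is level 2 (the tree spans levels 0 through 2, i.e. 3 levels counting the root), so the depth is the number of divisions: log_8(64) = 2

The recursion tree depth is log_8(64) = 2. At each level, the problem size is divided by 8, so it takes 2 divisions to reduce to a base case of size 1. The algorithm makes 8 recursive calls at each level.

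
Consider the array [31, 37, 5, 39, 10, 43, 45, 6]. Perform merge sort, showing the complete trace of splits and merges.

Merge sort trace:

Split: [31, 37, 5, 39, 10, 43, 45, 6] -> [31, 37, 5, 39] and [10, 43, 45, 6]
  Split: [31, 37, 5, 39] -> [31, 37] and [5, 39]
    Split: [31, 37] -> [31] and [37]
    Merge: [31] + [37] -> [31, 37]
    Split: [5, 39] -> [5] and [39]
    Merge: [5] + [39] -> [5, 39]
  Merge: [31, 37] + [5, 39] -> [5, 31, 37, 39]
  Split: [10, 43, 45, 6] -> [10, 43] and [45, 6]
    Split: [10, 43] -> [10] and [43]
    Merge: [10] + [43] -> [10, 43]
    Split: [45, 6] -> [45] and [6]
    Merge: [45] + [6] -> [6, 45]
  Merge: [10, 43] + [6, 45] -> [6, 10, 43, 45]
Merge: [5, 31, 37, 39] + [6, 10, 43, 45] -> [5, 6, 10, 31, 37, 39, 43, 45]

Final sorted array: [5, 6, 10, 31, 37, 39, 43, 45]

The merge sort proceeds by recursively splitting the array and merging sorted halves.
After all merges, the sorted array is [5, 6, 10, 31, 37, 39, 43, 45].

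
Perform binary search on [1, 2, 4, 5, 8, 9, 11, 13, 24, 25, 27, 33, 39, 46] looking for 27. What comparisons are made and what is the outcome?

Binary search for 27 in [1, 2, 4, 5, 8, 9, 11, 13, 24, 25, 27, 33, 39, 46]:

lo=0, hi=13, mid=6, arr[mid]=11 -> 11 < 27, search right half
lo=7, hi=13, mid=10, arr[mid]=27 -> Found target at index 10!

Binary search finds 27 at index 10 after 2 comparisons. The search repeatedly halves the search space by comparing with the middle element.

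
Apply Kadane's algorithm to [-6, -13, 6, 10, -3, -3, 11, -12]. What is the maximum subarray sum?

Using Kadane's algorithm on [-6, -13, 6, 10, -3, -3, 11, -12]:

Scanning through the array:
Position 1 (value -13): max_ending_here = -13, max_so_far = -6
Position 2 (value 6): max_ending_here = 6, max_so_far = 6
Position 3 (value 10): max_ending_here = 16, max_so_far = 16
Position 4 (value -3): max_ending_here = 13, max_so_far = 16
Position 5 (value -3): max_ending_here = 10, max_so_far = 16
Position 6 (value 11): max_ending_here = 21, max_so_far = 21
Position 7 (value -12): max_ending_here = 9, max_so_far = 21

Maximum subarray: [6, 10, -3, -3, 11]
Maximum sum: 21

The maximum subarray is [6, 10, -3, -3, 11] with sum 21. This subarray runs from index 2 to index 6.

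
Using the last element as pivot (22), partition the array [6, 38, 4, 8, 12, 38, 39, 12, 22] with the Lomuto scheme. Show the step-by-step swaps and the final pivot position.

Lomuto partition with pivot = 22:

Initial array: [6, 38, 4, 8, 12, 38, 39, 12, 22]

arr[0]=6 <= 22: swap with position 0, array becomes [6, 38, 4, 8, 12, 38, 39, 12, 22]
arr[1]=38 > 22: no swap
arr[2]=4 <= 22: swap with position 1, array becomes [6, 4, 38, 8, 12, 38, 39, 12, 22]
arr[3]=8 <= 22: swap with position 2, array becomes [6, 4, 8, 38, 12, 38, 39, 12, 22]
arr[4]=12 <= 22: swap with position 3, array becomes [6, 4, 8, 12, 38, 38, 39, 12, 22]
arr[5]=38 > 22: no swap
arr[6]=39 > 22: no swap
arr[7]=12 <= 22: swap with position 4, array becomes [6, 4, 8, 12, 12, 38, 39, 38, 22]

Place pivot at position 5: [6, 4, 8, 12, 12, 22, 39, 38, 38]
Pivot position: 5

After partitioning with pivot 22, the array becomes [6, 4, 8, 12, 12, 22, 39, 38, 38]. The pivot is placed at index 5. All elements to the left of the pivot are <= 22, and all elements to the right are > 22.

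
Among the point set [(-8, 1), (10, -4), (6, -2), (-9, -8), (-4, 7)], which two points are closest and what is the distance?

Computing all pairwise distances among 5 points:

d((-8, 1), (10, -4)) = 18.6815
d((-8, 1), (6, -2)) = 14.3178
d((-8, 1), (-9, -8)) = 9.0554
d((-8, 1), (-4, 7)) = 7.2111
d((10, -4), (6, -2)) = 4.4721 <-- minimum
d((10, -4), (-9, -8)) = 19.4165
d((10, -4), (-4, 7)) = 17.8045
d((6, -2), (-9, -8)) = 16.1555
d((6, -2), (-4, 7)) = 13.4536
d((-9, -8), (-4, 7)) = 15.8114

Closest pair: (10, -4) and (6, -2) with distance 4.4721

The closest pair is (10, -4) and (6, -2) with Euclidean distance 4.4721. For 5 points, brute-force pairwise comparison is shown above. For large n, the divide-and-conquer algorithm (sort by x, recurse on halves, check the dividing strip) achieves O(n log n).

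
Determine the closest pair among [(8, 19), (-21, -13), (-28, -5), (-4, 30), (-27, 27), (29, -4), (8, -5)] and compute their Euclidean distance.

Computing all pairwise distances among 7 points:

d((8, 19), (-21, -13)) = 43.1856
d((8, 19), (-28, -5)) = 43.2666
d((8, 19), (-4, 30)) = 16.2788
d((8, 19), (-27, 27)) = 35.9026
d((8, 19), (29, -4)) = 31.1448
d((8, 19), (8, -5)) = 24.0
d((-21, -13), (-28, -5)) = 10.6301 <-- minimum
d((-21, -13), (-4, 30)) = 46.2385
d((-21, -13), (-27, 27)) = 40.4475
d((-21, -13), (29, -4)) = 50.8035
d((-21, -13), (8, -5)) = 30.0832
d((-28, -5), (-4, 30)) = 42.4382
d((-28, -5), (-27, 27)) = 32.0156
d((-28, -5), (29, -4)) = 57.0088
d((-28, -5), (8, -5)) = 36.0
d((-4, 30), (-27, 27)) = 23.1948
d((-4, 30), (29, -4)) = 47.3814
d((-4, 30), (8, -5)) = 37.0
d((-27, 27), (29, -4)) = 64.0078
d((-27, 27), (8, -5)) = 47.4236
d((29, -4), (8, -5)) = 21.0238

Closest pair: (-21, -13) and (-28, -5) with distance 10.6301

The closest pair is (-21, -13) and (-28, -5) with Euclidean distance 10.6301. For 7 points, brute-force pairwise comparison is shown above. For large n, the divide-and-conquer algorithm (sort by x, recurse on halves, check the dividing strip) achieves O(n log n).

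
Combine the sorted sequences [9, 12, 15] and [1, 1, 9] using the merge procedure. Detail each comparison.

Merging process:

Compare 9 vs 1: take 1 from right. Merged: [1]
Compare 9 vs 1: take 1 from right. Merged: [1, 1]
Compare 9 vs 9: take 9 from left. Merged: [1, 1, 9]
Compare 12 vs 9: take 9 from right. Merged: [1, 1, 9, 9]
Append remaining from left: [12, 15]. Merged: [1, 1, 9, 9, 12, 15]

Final merged array: [1, 1, 9, 9, 12, 15]
Total comparisons: 4

The merged array is [1, 1, 9, 9, 12, 15], requiring 4 comparisons. The merge step runs in O(n) time where n is the total number of elements.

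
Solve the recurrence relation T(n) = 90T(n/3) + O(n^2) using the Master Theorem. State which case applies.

Master Theorem for T(n) = 90T(n/3) + O(n^2):

a = 90, b = 3, c = 2
log_b(a) = log_3(90) = 4.0959

Case 1: c = 2 < log_3(90) = 4.0959
T(n) = O(n^(log_3 90))

For T(n) = 90T(n/3) + O(n^2): log_3(90) = 4.0959. This is Case 1 of the Master Theorem (c < log_b(a), work dominated by leaves), giving O(n^(log_3 90)).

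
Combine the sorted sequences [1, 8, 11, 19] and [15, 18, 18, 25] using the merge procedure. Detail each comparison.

Merging process:

Compare 1 vs 15: take 1 from left. Merged: [1]
Compare 8 vs 15: take 8 from left. Merged: [1, 8]
Compare 11 vs 15: take 11 from left. Merged: [1, 8, 11]
Compare 19 vs 15: take 15 from right. Merged: [1, 8, 11, 15]
Compare 19 vs 18: take 18 from right. Merged: [1, 8, 11, 15, 18]
Compare 19 vs 18: take 18 from right. Merged: [1, 8, 11, 15, 18, 18]
Compare 19 vs 25: take 19 from left. Merged: [1, 8, 11, 15, 18, 18, 19]
Append remaining from right: [25]. Merged: [1, 8, 11, 15, 18, 18, 19, 25]

Final merged array: [1, 8, 11, 15, 18, 18, 19, 25]
Total comparisons: 7

The merged array is [1, 8, 11, 15, 18, 18, 19, 25], requiring 7 comparisons. The merge step runs in O(n) time where n is the total number of elements.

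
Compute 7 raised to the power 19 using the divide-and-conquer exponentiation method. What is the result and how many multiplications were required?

Computing 7^19 by squaring (build up from 7^1; each line after the first costs one multiplication):

7^1 = 7
7^2 = (7^1)^2 = 7^2 = 49
7^4 = (7^2)^2 = 49^2 = 2401
7^8 = (7^4)^2 = 2401^2 = 5764801
7^9 = 7 * 7^8 = 7 * 5764801 = 40353607
7^18 = (7^9)^2 = 40353607^2 = 1628413597910449
7^19 = 7 * 7^18 = 7 * 1628413597910449 = 11398895185373143

Result: 11398895185373143
Multiplications needed: 6 (6 lines after 7^1)

7^19 = 11398895185373143. Using exponentiation by squaring, this requires 6 multiplications. The key idea: if the exponent is even, square the half-power; if odd, multiply by the base once.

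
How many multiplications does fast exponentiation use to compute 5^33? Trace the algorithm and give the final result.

Computing 5^33 by squaring (build up from 5^1; each line after the first costs one multiplication):

5^1 = 5
5^2 = (5^1)^2 = 5^2 = 25
5^4 = (5^2)^2 = 25^2 = 625
5^8 = (5^4)^2 = 625^2 = 390625
5^16 = (5^8)^2 = 390625^2 = 152587890625
5^32 = (5^16)^2 = 152587890625^2 = 23283064365386962890625
5^33 = 5 * 5^32 = 5 * 23283064365386962890625 = 116415321826934814453125

Result: 116415321826934814453125
Multiplications needed: 6 (6 lines after 5^1)

5^33 = 116415321826934814453125. Using exponentiation by squaring, this requires 6 multiplications. The key idea: if the exponent is even, square the half-power; if odd, multiply by the base once.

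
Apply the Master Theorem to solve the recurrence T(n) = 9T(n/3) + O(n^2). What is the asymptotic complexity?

Master Theorem for T(n) = 9T(n/3) + O(n^2):

a = 9, b = 3, c = 2
log_b(a) = log_3(9) = 2.0000

Case 2: c = 2 = log_3(9) = 2.0000
T(n) = O(n^2 log n) = O(n^2 log n)

For T(n) = 9T(n/3) + O(n^2): log_3(9) = 2.0000. This is Case 2 of the Master Theorem (c = log_b(a), equal work at all levels), giving O(n^2 log n).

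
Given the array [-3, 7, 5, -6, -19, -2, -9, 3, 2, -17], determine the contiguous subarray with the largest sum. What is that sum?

Using Kadane's algorithm on [-3, 7, 5, -6, -19, -2, -9, 3, 2, -17]:

Scanning through the array:
Position 1 (value 7): max_ending_here = 7, max_so_far = 7
Position 2 (value 5): max_ending_here = 12, max_so_far = 12
Position 3 (value -6): max_ending_here = 6, max_so_far = 12
Position 4 (value -19): max_ending_here = -13, max_so_far = 12
Position 5 (value -2): max_ending_here = -2, max_so_far = 12
Position 6 (value -9): max_ending_here = -9, max_so_far = 12
Position 7 (value 3): max_ending_here = 3, max_so_far = 12
Position 8 (value 2): max_ending_here = 5, max_so_far = 12
Position 9 (value -17): max_ending_here = -12, max_so_far = 12

Maximum subarray: [7, 5]
Maximum sum: 12

The maximum subarray is [7, 5] with sum 12. This subarray runs from index 1 to index 2.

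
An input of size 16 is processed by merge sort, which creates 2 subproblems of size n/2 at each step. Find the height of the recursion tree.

For divide and conquer with division factor 2:

Problem sizes at each level:
Level 0: 16
Level 1: 8
Level 2: 4
Level 3: 2
Level 4: 1

The root is level 0 and the size-1 base case is level 4 (the tree spans levels 0 through 4, i.e. 5 levels counting the root), so the depth is the number of divisions: log_2(16) = 4

The recursion tree depth is log_2(16) = 4. At each level, the problem size is divided by 2, so it takes 4 divisions to reduce to a base case of size 1. The algorithm makes 2 recursive calls at each level.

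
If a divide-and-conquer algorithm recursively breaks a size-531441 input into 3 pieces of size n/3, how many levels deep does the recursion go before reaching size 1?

For divide and conquer with division factor 3:

Problem sizes at each level:
Level 0: 531441
Level 1: 177147
Level 2: 59049
Level 3: 19683
Level 4: 6561
Level 5: 2187
Level 6: 729
Level 7: 243
Level 8: 81
Level 9: 27
Level 10: 9
Level 11: 3
Level 12: 1

The root is level 0 and the size-1 base case is level 12 (the tree spans levels 0 through 12, i.e. 13 levels counting the root), so the depth is the number of divisions: log_3(531441) = 12

The recursion tree depth is log_3(531441) = 12. At each level, the problem size is divided by 3, so it takes 12 divisions to reduce to a base case of size 1. The algorithm makes 3 recursive calls at each level.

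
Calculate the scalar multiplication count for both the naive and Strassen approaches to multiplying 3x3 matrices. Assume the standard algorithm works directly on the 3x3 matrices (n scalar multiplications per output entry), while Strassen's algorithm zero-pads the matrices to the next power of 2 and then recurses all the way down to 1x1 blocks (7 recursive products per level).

Matrix multiplication for 3x3 matrices:

Strassen's algorithm requires power-of-2 dimensions. Pad 3x3 to 4x4 (next power of 2).

Standard algorithm: 3^3 = 27 multiplications
Strassen's algorithm: 7^(log2(4)) = 7^2 = 49 multiplications
Difference: 27 - 49 = -22 (Strassen uses MORE here due to padding overhead — for small or just-over-power-of-2 n, padding can outweigh the per-level savings)

Standard: 27 multiplications (3^3). Strassen: 49 multiplications (7^2, after padding to 4x4). Strassen reduces 8 recursive multiplications to 7 at each level.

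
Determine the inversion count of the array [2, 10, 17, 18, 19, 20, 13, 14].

Finding inversions in [2, 10, 17, 18, 19, 20, 13, 14]:

(2, 6): arr[2]=17 > arr[6]=13
(2, 7): arr[2]=17 > arr[7]=14
(3, 6): arr[3]=18 > arr[6]=13
(3, 7): arr[3]=18 > arr[7]=14
(4, 6): arr[4]=19 > arr[6]=13
(4, 7): arr[4]=19 > arr[7]=14
(5, 6): arr[5]=20 > arr[6]=13
(5, 7): arr[5]=20 > arr[7]=14

Total inversions: 8

The array has 8 inversion(s): (2,6), (2,7), (3,6), (3,7), (4,6), (4,7), (5,6), (5,7). Each pair (i,j) satisfies i < j and arr[i] > arr[j].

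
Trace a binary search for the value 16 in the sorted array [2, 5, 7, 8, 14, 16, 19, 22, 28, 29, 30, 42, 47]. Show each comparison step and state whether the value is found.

Binary search for 16 in [2, 5, 7, 8, 14, 16, 19, 22, 28, 29, 30, 42, 47]:

lo=0, hi=12, mid=6, arr[mid]=19 -> 19 > 16, search left half
lo=0, hi=5, mid=2, arr[mid]=7 -> 7 < 16, search right half
lo=3, hi=5, mid=4, arr[mid]=14 -> 14 < 16, search right half
lo=5, hi=5, mid=5, arr[mid]=16 -> Found target at index 5!

Binary search finds 16 at index 5 after 4 comparisons. The search repeatedly halves the search space by comparing with the middle element.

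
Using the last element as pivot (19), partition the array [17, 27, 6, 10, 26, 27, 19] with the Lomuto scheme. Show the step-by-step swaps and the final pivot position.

Lomuto partition with pivot = 19:

Initial array: [17, 27, 6, 10, 26, 27, 19]

arr[0]=17 <= 19: swap with position 0, array becomes [17, 27, 6, 10, 26, 27, 19]
arr[1]=27 > 19: no swap
arr[2]=6 <= 19: swap with position 1, array becomes [17, 6, 27, 10, 26, 27, 19]
arr[3]=10 <= 19: swap with position 2, array becomes [17, 6, 10, 27, 26, 27, 19]
arr[4]=26 > 19: no swap
arr[5]=27 > 19: no swap

Place pivot at position 3: [17, 6, 10, 19, 26, 27, 27]
Pivot position: 3

After partitioning with pivot 19, the array becomes [17, 6, 10, 19, 26, 27, 27]. The pivot is placed at index 3. All elements to the left of the pivot are <= 19, and all elements to the right are > 19.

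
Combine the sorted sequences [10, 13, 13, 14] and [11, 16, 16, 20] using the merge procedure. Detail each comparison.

Merging process:

Compare 10 vs 11: take 10 from left. Merged: [10]
Compare 13 vs 11: take 11 from right. Merged: [10, 11]
Compare 13 vs 16: take 13 from left. Merged: [10, 11, 13]
Compare 13 vs 16: take 13 from left. Merged: [10, 11, 13, 13]
Compare 14 vs 16: take 14 from left. Merged: [10, 11, 13, 13, 14]
Append remaining from right: [16, 16, 20]. Merged: [10, 11, 13, 13, 14, 16, 16, 20]

Final merged array: [10, 11, 13, 13, 14, 16, 16, 20]
Total comparisons: 5

The merged array is [10, 11, 13, 13, 14, 16, 16, 20], requiring 5 comparisons. The merge step runs in O(n) time where n is the total number of elements.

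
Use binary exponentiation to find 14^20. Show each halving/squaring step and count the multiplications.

Computing 14^20 by squaring (build up from 14^1; each line after the first costs one multiplication):

14^1 = 14
14^2 = (14^1)^2 = 14^2 = 196
14^4 = (14^2)^2 = 196^2 = 38416
14^5 = 14 * 14^4 = 14 * 38416 = 537824
14^10 = (14^5)^2 = 537824^2 = 289254654976
14^20 = (14^10)^2 = 289254654976^2 = 83668255425284801560576

Result: 83668255425284801560576
Multiplications needed: 5 (5 lines after 14^1)

14^20 = 83668255425284801560576. Using exponentiation by squaring, this requires 5 multiplications. The key idea: if the exponent is even, square the half-power; if odd, multiply by the base once.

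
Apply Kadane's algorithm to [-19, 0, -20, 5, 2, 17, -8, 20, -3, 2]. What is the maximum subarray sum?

Using Kadane's algorithm on [-19, 0, -20, 5, 2, 17, -8, 20, -3, 2]:

Scanning through the array:
Position 1 (value 0): max_ending_here = 0, max_so_far = 0
Position 2 (value -20): max_ending_here = -20, max_so_far = 0
Position 3 (value 5): max_ending_here = 5, max_so_far = 5
Position 4 (value 2): max_ending_here = 7, max_so_far = 7
Position 5 (value 17): max_ending_here = 24, max_so_far = 24
Position 6 (value -8): max_ending_here = 16, max_so_far = 24
Position 7 (value 20): max_ending_here = 36, max_so_far = 36
Position 8 (value -3): max_ending_here = 33, max_so_far = 36
Position 9 (value 2): max_ending_here = 35, max_so_far = 36

Maximum subarray: [5, 2, 17, -8, 20]
Maximum sum: 36

The maximum subarray is [5, 2, 17, -8, 20] with sum 36. This subarray runs from index 3 to index 7.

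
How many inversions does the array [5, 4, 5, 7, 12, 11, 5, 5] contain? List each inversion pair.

Finding inversions in [5, 4, 5, 7, 12, 11, 5, 5]:

(0, 1): arr[0]=5 > arr[1]=4
(3, 6): arr[3]=7 > arr[6]=5
(3, 7): arr[3]=7 > arr[7]=5
(4, 5): arr[4]=12 > arr[5]=11
(4, 6): arr[4]=12 > arr[6]=5
(4, 7): arr[4]=12 > arr[7]=5
(5, 6): arr[5]=11 > arr[6]=5
(5, 7): arr[5]=11 > arr[7]=5

Total inversions: 8

The array has 8 inversion(s): (0,1), (3,6), (3,7), (4,5), (4,6), (4,7), (5,6), (5,7). Each pair (i,j) satisfies i < j and arr[i] > arr[j].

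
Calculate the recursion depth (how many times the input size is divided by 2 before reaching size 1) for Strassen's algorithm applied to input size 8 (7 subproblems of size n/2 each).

For divide and conquer with division factor 2:

Problem sizes at each level:
Level 0: 8
Level 1: 4
Level 2: 2
Level 3: 1

The root is level 0 and the size-1 base case is level 3 (the tree spans levels 0 through 3, i.e. 4 levels counting the root), so the depth is the number of divisions: log_2(8) = 3

The recursion tree depth is log_2(8) = 3. At each level, the problem size is divided by 2, so it takes 3 divisions to reduce to a base case of size 1. The algorithm makes 7 recursive calls at each level.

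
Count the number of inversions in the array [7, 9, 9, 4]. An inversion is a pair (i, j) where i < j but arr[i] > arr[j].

Finding inversions in [7, 9, 9, 4]:

(0, 3): arr[0]=7 > arr[3]=4
(1, 3): arr[1]=9 > arr[3]=4
(2, 3): arr[2]=9 > arr[3]=4

Total inversions: 3

The array has 3 inversion(s): (0,3), (1,3), (2,3). Each pair (i,j) satisfies i < j and arr[i] > arr[j].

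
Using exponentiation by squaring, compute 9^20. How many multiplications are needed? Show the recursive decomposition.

Computing 9^20 by squaring (build up from 9^1; each line after the first costs one multiplication):

9^1 = 9
9^2 = (9^1)^2 = 9^2 = 81
9^4 = (9^2)^2 = 81^2 = 6561
9^5 = 9 * 9^4 = 9 * 6561 = 59049
9^10 = (9^5)^2 = 59049^2 = 3486784401
9^20 = (9^10)^2 = 3486784401^2 = 12157665459056928801

Result: 12157665459056928801
Multiplications needed: 5 (5 lines after 9^1)

9^20 = 12157665459056928801. Using exponentiation by squaring, this requires 5 multiplications. The key idea: if the exponent is even, square the half-power; if odd, multiply by the base once.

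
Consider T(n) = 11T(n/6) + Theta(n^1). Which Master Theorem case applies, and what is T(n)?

Master Theorem for T(n) = 11T(n/6) + O(n^1):

a = 11, b = 6, c = 1
log_b(a) = log_6(11) = 1.3383

Case 1: c = 1 < log_6(11) = 1.3383
T(n) = O(n^(log_6 11))

For T(n) = 11T(n/6) + O(n^1): log_6(11) = 1.3383. This is Case 1 of the Master Theorem (c < log_b(a), work dominated by leaves), giving O(n^(log_6 11)).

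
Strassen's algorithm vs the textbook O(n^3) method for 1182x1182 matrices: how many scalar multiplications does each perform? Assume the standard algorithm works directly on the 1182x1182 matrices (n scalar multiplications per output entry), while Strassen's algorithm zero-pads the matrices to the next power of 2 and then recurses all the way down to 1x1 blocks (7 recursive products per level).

Matrix multiplication for 1182x1182 matrices:

Strassen's algorithm requires power-of-2 dimensions. Pad 1182x1182 to 2048x2048 (next power of 2).

Standard algorithm: 1182^3 = 1651400568 multiplications
Strassen's algorithm: 7^(log2(2048)) = 7^11 = 1977326743 multiplications
Difference: 1651400568 - 1977326743 = -325926175 (Strassen uses MORE here due to padding overhead — for small or just-over-power-of-2 n, padding can outweigh the per-level savings)

Standard: 1651400568 multiplications (1182^3). Strassen: 1977326743 multiplications (7^11, after padding to 2048x2048). Strassen reduces 8 recursive multiplications to 7 at each level.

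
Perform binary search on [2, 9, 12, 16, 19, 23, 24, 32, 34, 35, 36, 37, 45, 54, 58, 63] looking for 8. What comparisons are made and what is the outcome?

Binary search for 8 in [2, 9, 12, 16, 19, 23, 24, 32, 34, 35, 36, 37, 45, 54, 58, 63]:

lo=0, hi=15, mid=7, arr[mid]=32 -> 32 > 8, search left half
lo=0, hi=6, mid=3, arr[mid]=16 -> 16 > 8, search left half
lo=0, hi=2, mid=1, arr[mid]=9 -> 9 > 8, search left half
lo=0, hi=0, mid=0, arr[mid]=2 -> 2 < 8, search right half
lo=1 > hi=0, target 8 not found

Binary search determines that 8 is not in the array after 4 comparisons. The search space was exhausted without finding the target.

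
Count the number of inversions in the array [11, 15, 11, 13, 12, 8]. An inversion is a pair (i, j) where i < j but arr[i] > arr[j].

Finding inversions in [11, 15, 11, 13, 12, 8]:

(0, 5): arr[0]=11 > arr[5]=8
(1, 2): arr[1]=15 > arr[2]=11
(1, 3): arr[1]=15 > arr[3]=13
(1, 4): arr[1]=15 > arr[4]=12
(1, 5): arr[1]=15 > arr[5]=8
(2, 5): arr[2]=11 > arr[5]=8
(3, 4): arr[3]=13 > arr[4]=12
(3, 5): arr[3]=13 > arr[5]=8
(4, 5): arr[4]=12 > arr[5]=8

Total inversions: 9

The array has 9 inversion(s): (0,5), (1,2), (1,3), (1,4), (1,5), (2,5), (3,4), (3,5), (4,5). Each pair (i,j) satisfies i < j and arr[i] > arr[j].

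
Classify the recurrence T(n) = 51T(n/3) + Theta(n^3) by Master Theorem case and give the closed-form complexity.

Master Theorem for T(n) = 51T(n/3) + O(n^3):

a = 51, b = 3, c = 3
log_b(a) = log_3(51) = 3.5789

Case 1: c = 3 < log_3(51) = 3.5789
T(n) = O(n^(log_3 51))

For T(n) = 51T(n/3) + O(n^3): log_3(51) = 3.5789. This is Case 1 of the Master Theorem (c < log_b(a), work dominated by leaves), giving O(n^(log_3 51)).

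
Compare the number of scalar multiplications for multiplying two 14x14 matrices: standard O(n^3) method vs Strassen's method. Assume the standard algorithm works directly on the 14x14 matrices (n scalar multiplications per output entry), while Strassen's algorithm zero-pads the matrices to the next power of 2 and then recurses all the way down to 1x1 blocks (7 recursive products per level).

Matrix multiplication for 14x14 matrices:

Strassen's algorithm requires power-of-2 dimensions. Pad 14x14 to 16x16 (next power of 2).

Standard algorithm: 14^3 = 2744 multiplications
Strassen's algorithm: 7^(log2(16)) = 7^4 = 2401 multiplications
Savings: 2744 - 2401 = 343 multiplications

Standard: 2744 multiplications (14^3). Strassen: 2401 multiplications (7^4, after padding to 16x16). Strassen reduces 8 recursive multiplications to 7 at each level.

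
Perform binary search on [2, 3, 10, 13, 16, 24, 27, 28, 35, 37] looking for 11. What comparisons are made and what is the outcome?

Binary search for 11 in [2, 3, 10, 13, 16, 24, 27, 28, 35, 37]:

lo=0, hi=9, mid=4, arr[mid]=16 -> 16 > 11, search left half
lo=0, hi=3, mid=1, arr[mid]=3 -> 3 < 11, search right half
lo=2, hi=3, mid=2, arr[mid]=10 -> 10 < 11, search right half
lo=3, hi=3, mid=3, arr[mid]=13 -> 13 > 11, search left half
lo=3 > hi=2, target 11 not found

Binary search determines that 11 is not in the array after 4 comparisons. The search space was exhausted without finding the target.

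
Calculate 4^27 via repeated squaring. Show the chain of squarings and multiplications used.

Computing 4^27 by squaring (build up from 4^1; each line after the first costs one multiplication):

4^1 = 4
4^2 = (4^1)^2 = 4^2 = 16
4^3 = 4 * 4^2 = 4 * 16 = 64
4^6 = (4^3)^2 = 64^2 = 4096
4^12 = (4^6)^2 = 4096^2 = 16777216
4^13 = 4 * 4^12 = 4 * 16777216 = 67108864
4^26 = (4^13)^2 = 67108864^2 = 4503599627370496
4^27 = 4 * 4^26 = 4 * 4503599627370496 = 18014398509481984

Result: 18014398509481984
Multiplications needed: 7 (7 lines after 4^1)

4^27 = 18014398509481984. Using exponentiation by squaring, this requires 7 multiplications. The key idea: if the exponent is even, square the half-power; if odd, multiply by the base once.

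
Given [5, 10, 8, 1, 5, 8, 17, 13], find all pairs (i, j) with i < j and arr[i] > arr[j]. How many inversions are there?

Finding inversions in [5, 10, 8, 1, 5, 8, 17, 13]:

(0, 3): arr[0]=5 > arr[3]=1
(1, 2): arr[1]=10 > arr[2]=8
(1, 3): arr[1]=10 > arr[3]=1
(1, 4): arr[1]=10 > arr[4]=5
(1, 5): arr[1]=10 > arr[5]=8
(2, 3): arr[2]=8 > arr[3]=1
(2, 4): arr[2]=8 > arr[4]=5
(6, 7): arr[6]=17 > arr[7]=13

Total inversions: 8

The array has 8 inversion(s): (0,3), (1,2), (1,3), (1,4), (1,5), (2,3), (2,4), (6,7). Each pair (i,j) satisfies i < j and arr[i] > arr[j].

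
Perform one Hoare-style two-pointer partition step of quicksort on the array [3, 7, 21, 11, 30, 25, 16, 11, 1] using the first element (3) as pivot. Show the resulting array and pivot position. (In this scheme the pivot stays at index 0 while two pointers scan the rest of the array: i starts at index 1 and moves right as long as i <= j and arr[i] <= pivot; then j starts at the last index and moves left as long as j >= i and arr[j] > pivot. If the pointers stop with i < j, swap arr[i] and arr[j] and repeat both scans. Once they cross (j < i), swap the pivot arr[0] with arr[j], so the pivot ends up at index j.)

Hoare-style two-pointer partition with pivot = 3:

Initial array: [3, 7, 21, 11, 30, 25, 16, 11, 1]

Pointers start at i = 1, j = 8.
i stops at index 1 (arr[1]=7 > 3), j stops at index 8 (arr[8]=1 <= 3): swap arr[1] and arr[8], array becomes [3, 1, 21, 11, 30, 25, 16, 11, 7]
i ends at 2, j ends at 1: the pointers have crossed (j < i), so scanning stops.

Swap pivot arr[0] with arr[1] to place pivot at position 1: [1, 3, 21, 11, 30, 25, 16, 11, 7]
Pivot position: 1

After partitioning with pivot 3, the array becomes [1, 3, 21, 11, 30, 25, 16, 11, 7]. The pivot is placed at index 1. All elements to the left of the pivot are <= 3, and all elements to the right are > 3.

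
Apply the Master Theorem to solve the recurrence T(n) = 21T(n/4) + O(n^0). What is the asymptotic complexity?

Master Theorem for T(n) = 21T(n/4) + O(n^0):

a = 21, b = 4, c = 0
log_b(a) = log_4(21) = 2.1962

Case 1: c = 0 < log_4(21) = 2.1962
T(n) = O(n^(log_4 21))

For T(n) = 21T(n/4) + O(n^0): log_4(21) = 2.1962. This is Case 1 of the Master Theorem (c < log_b(a), work dominated by leaves), giving O(n^(log_4 21)).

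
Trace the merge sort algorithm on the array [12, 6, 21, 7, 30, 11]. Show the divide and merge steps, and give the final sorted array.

Merge sort trace:

Split: [12, 6, 21, 7, 30, 11] -> [12, 6, 21] and [7, 30, 11]
  Split: [12, 6, 21] -> [12] and [6, 21]
    Split: [6, 21] -> [6] and [21]
    Merge: [6] + [21] -> [6, 21]
  Merge: [12] + [6, 21] -> [6, 12, 21]
  Split: [7, 30, 11] -> [7] and [30, 11]
    Split: [30, 11] -> [30] and [11]
    Merge: [30] + [11] -> [11, 30]
  Merge: [7] + [11, 30] -> [7, 11, 30]
Merge: [6, 12, 21] + [7, 11, 30] -> [6, 7, 11, 12, 21, 30]

Final sorted array: [6, 7, 11, 12, 21, 30]

The merge sort proceeds by recursively splitting the array and merging sorted halves.
After all merges, the sorted array is [6, 7, 11, 12, 21, 30].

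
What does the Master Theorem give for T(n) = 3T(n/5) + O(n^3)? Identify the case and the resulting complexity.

Master Theorem for T(n) = 3T(n/5) + O(n^3):

a = 3, b = 5, c = 3
log_b(a) = log_5(3) = 0.6826

Case 3: c = 3 > log_5(3) = 0.6826
T(n) = O(n^3) = O(n^3)

For T(n) = 3T(n/5) + O(n^3): log_5(3) = 0.6826. This is Case 3 of the Master Theorem (c > log_b(a), work dominated by root), giving O(n^3).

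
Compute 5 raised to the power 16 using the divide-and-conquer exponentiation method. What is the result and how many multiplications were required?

Computing 5^16 by squaring (build up from 5^1; each line after the first costs one multiplication):

5^1 = 5
5^2 = (5^1)^2 = 5^2 = 25
5^4 = (5^2)^2 = 25^2 = 625
5^8 = (5^4)^2 = 625^2 = 390625
5^16 = (5^8)^2 = 390625^2 = 152587890625

Result: 152587890625
Multiplications needed: 4 (4 lines after 5^1)

5^16 = 152587890625. Using exponentiation by squaring, this requires 4 multiplications. The key idea: if the exponent is even, square the half-power; if odd, multiply by the base once.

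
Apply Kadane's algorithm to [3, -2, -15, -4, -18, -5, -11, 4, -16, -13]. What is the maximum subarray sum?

Using Kadane's algorithm on [3, -2, -15, -4, -18, -5, -11, 4, -16, -13]:

Scanning through the array:
Position 1 (value -2): max_ending_here = 1, max_so_far = 3
Position 2 (value -15): max_ending_here = -14, max_so_far = 3
Position 3 (value -4): max_ending_here = -4, max_so_far = 3
Position 4 (value -18): max_ending_here = -18, max_so_far = 3
Position 5 (value -5): max_ending_here = -5, max_so_far = 3
Position 6 (value -11): max_ending_here = -11, max_so_far = 3
Position 7 (value 4): max_ending_here = 4, max_so_far = 4
Position 8 (value -16): max_ending_here = -12, max_so_far = 4
Position 9 (value -13): max_ending_here = -13, max_so_far = 4

Maximum subarray: [4]
Maximum sum: 4

The maximum subarray is [4] with sum 4. This subarray runs from index 7 to index 7.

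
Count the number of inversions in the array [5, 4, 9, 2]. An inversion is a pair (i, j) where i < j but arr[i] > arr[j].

Finding inversions in [5, 4, 9, 2]:

(0, 1): arr[0]=5 > arr[1]=4
(0, 3): arr[0]=5 > arr[3]=2
(1, 3): arr[1]=4 > arr[3]=2
(2, 3): arr[2]=9 > arr[3]=2

Total inversions: 4

The array has 4 inversion(s): (0,1), (0,3), (1,3), (2,3). Each pair (i,j) satisfies i < j and arr[i] > arr[j].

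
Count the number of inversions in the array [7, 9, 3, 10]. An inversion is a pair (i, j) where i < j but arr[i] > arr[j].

Finding inversions in [7, 9, 3, 10]:

(0, 2): arr[0]=7 > arr[2]=3
(1, 2): arr[1]=9 > arr[2]=3

Total inversions: 2

The array has 2 inversion(s): (0,2), (1,2). Each pair (i,j) satisfies i < j and arr[i] > arr[j].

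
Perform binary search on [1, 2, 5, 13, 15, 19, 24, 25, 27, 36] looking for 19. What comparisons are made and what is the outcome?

Binary search for 19 in [1, 2, 5, 13, 15, 19, 24, 25, 27, 36]:

lo=0, hi=9, mid=4, arr[mid]=15 -> 15 < 19, search right half
lo=5, hi=9, mid=7, arr[mid]=25 -> 25 > 19, search left half
lo=5, hi=6, mid=5, arr[mid]=19 -> Found target at index 5!

Binary search finds 19 at index 5 after 3 comparisons. The search repeatedly halves the search space by comparing with the middle element.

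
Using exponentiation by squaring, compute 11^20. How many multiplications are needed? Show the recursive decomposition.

Computing 11^20 by squaring (build up from 11^1; each line after the first costs one multiplication):

11^1 = 11
11^2 = (11^1)^2 = 11^2 = 121
11^4 = (11^2)^2 = 121^2 = 14641
11^5 = 11 * 11^4 = 11 * 14641 = 161051
11^10 = (11^5)^2 = 161051^2 = 25937424601
11^20 = (11^10)^2 = 25937424601^2 = 672749994932560009201

Result: 672749994932560009201
Multiplications needed: 5 (5 lines after 11^1)

11^20 = 672749994932560009201. Using exponentiation by squaring, this requires 5 multiplications. The key idea: if the exponent is even, square the half-power; if odd, multiply by the base once.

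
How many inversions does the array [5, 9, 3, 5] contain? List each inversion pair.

Finding inversions in [5, 9, 3, 5]:

(0, 2): arr[0]=5 > arr[2]=3
(1, 2): arr[1]=9 > arr[2]=3
(1, 3): arr[1]=9 > arr[3]=5

Total inversions: 3

The array has 3 inversion(s): (0,2), (1,2), (1,3). Each pair (i,j) satisfies i < j and arr[i] > arr[j].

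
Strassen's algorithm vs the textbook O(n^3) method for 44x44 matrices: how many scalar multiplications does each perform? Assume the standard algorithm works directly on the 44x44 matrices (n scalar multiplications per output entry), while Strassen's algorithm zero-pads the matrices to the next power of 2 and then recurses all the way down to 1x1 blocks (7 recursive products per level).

Matrix multiplication for 44x44 matrices:

Strassen's algorithm requires power-of-2 dimensions. Pad 44x44 to 64x64 (next power of 2).

Standard algorithm: 44^3 = 85184 multiplications
Strassen's algorithm: 7^(log2(64)) = 7^6 = 117649 multiplications
Difference: 85184 - 117649 = -32465 (Strassen uses MORE here due to padding overhead — for small or just-over-power-of-2 n, padding can outweigh the per-level savings)

Standard: 85184 multiplications (44^3). Strassen: 117649 multiplications (7^6, after padding to 64x64). Strassen reduces 8 recursive multiplications to 7 at each level.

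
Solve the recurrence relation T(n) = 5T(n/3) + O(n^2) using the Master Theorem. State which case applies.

Master Theorem for T(n) = 5T(n/3) + O(n^2):

a = 5, b = 3, c = 2
log_b(a) = log_3(5) = 1.4650

Case 3: c = 2 > log_3(5) = 1.4650
T(n) = O(n^2) = O(n^2)

For T(n) = 5T(n/3) + O(n^2): log_3(5) = 1.4650. This is Case 3 of the Master Theorem (c > log_b(a), work dominated by root), giving O(n^2).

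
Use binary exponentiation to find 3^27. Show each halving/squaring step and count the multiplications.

Computing 3^27 by squaring (build up from 3^1; each line after the first costs one multiplication):

3^1 = 3
3^2 = (3^1)^2 = 3^2 = 9
3^3 = 3 * 3^2 = 3 * 9 = 27
3^6 = (3^3)^2 = 27^2 = 729
3^12 = (3^6)^2 = 729^2 = 531441
3^13 = 3 * 3^12 = 3 * 531441 = 1594323
3^26 = (3^13)^2 = 1594323^2 = 2541865828329
3^27 = 3 * 3^26 = 3 * 2541865828329 = 7625597484987

Result: 7625597484987
Multiplications needed: 7 (7 lines after 3^1)

3^27 = 7625597484987. Using exponentiation by squaring, this requires 7 multiplications. The key idea: if the exponent is even, square the half-power; if odd, multiply by the base once.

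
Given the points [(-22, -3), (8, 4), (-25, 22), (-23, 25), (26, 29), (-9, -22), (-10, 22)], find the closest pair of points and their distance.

Computing all pairwise distances among 7 points:

d((-22, -3), (8, 4)) = 30.8058
d((-22, -3), (-25, 22)) = 25.1794
d((-22, -3), (-23, 25)) = 28.0179
d((-22, -3), (26, 29)) = 57.6888
d((-22, -3), (-9, -22)) = 23.0217
d((-22, -3), (-10, 22)) = 27.7308
d((8, 4), (-25, 22)) = 37.5899
d((8, 4), (-23, 25)) = 37.4433
d((8, 4), (26, 29)) = 30.8058
d((8, 4), (-9, -22)) = 31.0644
d((8, 4), (-10, 22)) = 25.4558
d((-25, 22), (-23, 25)) = 3.6056 <-- minimum
d((-25, 22), (26, 29)) = 51.4782
d((-25, 22), (-9, -22)) = 46.8188
d((-25, 22), (-10, 22)) = 15.0
d((-23, 25), (26, 29)) = 49.163
d((-23, 25), (-9, -22)) = 49.0408
d((-23, 25), (-10, 22)) = 13.3417
d((26, 29), (-9, -22)) = 61.8547
d((26, 29), (-10, 22)) = 36.6742
d((-9, -22), (-10, 22)) = 44.0114

Closest pair: (-25, 22) and (-23, 25) with distance 3.6056

The closest pair is (-25, 22) and (-23, 25) with Euclidean distance 3.6056. For 7 points, brute-force pairwise comparison is shown above. For large n, the divide-and-conquer algorithm (sort by x, recurse on halves, check the dividing strip) achieves O(n log n).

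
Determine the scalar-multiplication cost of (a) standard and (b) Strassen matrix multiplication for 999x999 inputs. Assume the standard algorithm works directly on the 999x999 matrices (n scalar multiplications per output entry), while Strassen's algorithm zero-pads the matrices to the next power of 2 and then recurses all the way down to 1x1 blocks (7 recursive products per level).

Matrix multiplication for 999x999 matrices:

Strassen's algorithm requires power-of-2 dimensions. Pad 999x999 to 1024x1024 (next power of 2).

Standard algorithm: 999^3 = 997002999 multiplications
Strassen's algorithm: 7^(log2(1024)) = 7^10 = 282475249 multiplications
Savings: 997002999 - 282475249 = 714527750 multiplications

Standard: 997002999 multiplications (999^3). Strassen: 282475249 multiplications (7^10, after padding to 1024x1024). Strassen reduces 8 recursive multiplications to 7 at each level.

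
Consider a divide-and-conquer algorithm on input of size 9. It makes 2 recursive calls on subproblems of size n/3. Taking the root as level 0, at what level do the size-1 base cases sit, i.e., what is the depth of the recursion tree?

For divide and conquer with division factor 3:

Problem sizes at each level:
Level 0: 9
Level 1: 3
Level 2: 1

The root is level 0 and the size-1 base case is level 2 (the tree spans levels 0 through 2, i.e. 3 levels counting the root), so the depth is the number of divisions: log_3(9) = 2

The recursion tree depth is log_3(9) = 2. At each level, the problem size is divided by 3, so it takes 2 divisions to reduce to a base case of size 1. The algorithm makes 2 recursive calls at each level.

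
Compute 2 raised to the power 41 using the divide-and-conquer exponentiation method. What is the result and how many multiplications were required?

Computing 2^41 by squaring (build up from 2^1; each line after the first costs one multiplication):

2^1 = 2
2^2 = (2^1)^2 = 2^2 = 4
2^4 = (2^2)^2 = 4^2 = 16
2^5 = 2 * 2^4 = 2 * 16 = 32
2^10 = (2^5)^2 = 32^2 = 1024
2^20 = (2^10)^2 = 1024^2 = 1048576
2^40 = (2^20)^2 = 1048576^2 = 1099511627776
2^41 = 2 * 2^40 = 2 * 1099511627776 = 2199023255552

Result: 2199023255552
Multiplications needed: 7 (7 lines after 2^1)

2^41 = 2199023255552. Using exponentiation by squaring, this requires 7 multiplications. The key idea: if the exponent is even, square the half-power; if odd, multiply by the base once.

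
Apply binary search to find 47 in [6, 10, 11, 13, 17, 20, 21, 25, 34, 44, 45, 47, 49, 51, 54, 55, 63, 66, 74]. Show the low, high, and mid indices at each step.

Binary search for 47 in [6, 10, 11, 13, 17, 20, 21, 25, 34, 44, 45, 47, 49, 51, 54, 55, 63, 66, 74]:

lo=0, hi=18, mid=9, arr[mid]=44 -> 44 < 47, search right half
lo=10, hi=18, mid=14, arr[mid]=54 -> 54 > 47, search left half
lo=10, hi=13, mid=11, arr[mid]=47 -> Found target at index 11!

Binary search finds 47 at index 11 after 3 comparisons. The search repeatedly halves the search space by comparing with the middle element.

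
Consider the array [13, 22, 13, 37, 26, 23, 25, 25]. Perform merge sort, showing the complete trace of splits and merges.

Merge sort trace:

Split: [13, 22, 13, 37, 26, 23, 25, 25] -> [13, 22, 13, 37] and [26, 23, 25, 25]
  Split: [13, 22, 13, 37] -> [13, 22] and [13, 37]
    Split: [13, 22] -> [13] and [22]
    Merge: [13] + [22] -> [13, 22]
    Split: [13, 37] -> [13] and [37]
    Merge: [13] + [37] -> [13, 37]
  Merge: [13, 22] + [13, 37] -> [13, 13, 22, 37]
  Split: [26, 23, 25, 25] -> [26, 23] and [25, 25]
    Split: [26, 23] -> [26] and [23]
    Merge: [26] + [23] -> [23, 26]
    Split: [25, 25] -> [25] and [25]
    Merge: [25] + [25] -> [25, 25]
  Merge: [23, 26] + [25, 25] -> [23, 25, 25, 26]
Merge: [13, 13, 22, 37] + [23, 25, 25, 26] -> [13, 13, 22, 23, 25, 25, 26, 37]

Final sorted array: [13, 13, 22, 23, 25, 25, 26, 37]

The merge sort proceeds by recursively splitting the array and merging sorted halves.
After all merges, the sorted array is [13, 13, 22, 23, 25, 25, 26, 37].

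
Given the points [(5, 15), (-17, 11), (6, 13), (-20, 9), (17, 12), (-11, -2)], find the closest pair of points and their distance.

Computing all pairwise distances among 6 points:

d((5, 15), (-17, 11)) = 22.3607
d((5, 15), (6, 13)) = 2.2361 <-- minimum
d((5, 15), (-20, 9)) = 25.7099
d((5, 15), (17, 12)) = 12.3693
d((5, 15), (-11, -2)) = 23.3452
d((-17, 11), (6, 13)) = 23.0868
d((-17, 11), (-20, 9)) = 3.6056
d((-17, 11), (17, 12)) = 34.0147
d((-17, 11), (-11, -2)) = 14.3178
d((6, 13), (-20, 9)) = 26.3059
d((6, 13), (17, 12)) = 11.0454
d((6, 13), (-11, -2)) = 22.6716
d((-20, 9), (17, 12)) = 37.1214
d((-20, 9), (-11, -2)) = 14.2127
d((17, 12), (-11, -2)) = 31.305

Closest pair: (5, 15) and (6, 13) with distance 2.2361

The closest pair is (5, 15) and (6, 13) with Euclidean distance 2.2361. For 6 points, brute-force pairwise comparison is shown above. For large n, the divide-and-conquer algorithm (sort by x, recurse on halves, check the dividing strip) achieves O(n log n).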